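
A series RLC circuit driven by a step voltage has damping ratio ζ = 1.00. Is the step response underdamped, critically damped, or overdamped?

critically damped

Since ζ = 1, the system is critically damped.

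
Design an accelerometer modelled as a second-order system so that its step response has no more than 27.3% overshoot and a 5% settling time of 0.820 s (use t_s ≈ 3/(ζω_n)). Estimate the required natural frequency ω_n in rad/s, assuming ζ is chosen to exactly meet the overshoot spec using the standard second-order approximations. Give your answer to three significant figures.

ω_n ≈ 9.58 rad/s

Inverting the overshoot relation: ζ = |ln 0.273|/√(π² + ln²0.273) = 0.382.
From t_s ≈ 3/(ζω_n): ω_n = 3/(ζ·t_s) = 3/(0.382·0.820) = 9.58 rad/s.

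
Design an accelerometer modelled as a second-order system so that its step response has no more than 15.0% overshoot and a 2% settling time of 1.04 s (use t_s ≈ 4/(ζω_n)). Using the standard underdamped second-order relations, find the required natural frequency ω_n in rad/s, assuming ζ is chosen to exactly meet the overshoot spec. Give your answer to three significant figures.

Inverting the overshoot relation: ζ = |ln 0.150|/√(π² + ln²0.150) = 0.517.
From t_s ≈ 4/(ζω_n): ω_n = 4/(ζ·t_s) = 4/(0.517·1.04) = 7.44 rad/s.

ω_n ≈ 7.44 rad/s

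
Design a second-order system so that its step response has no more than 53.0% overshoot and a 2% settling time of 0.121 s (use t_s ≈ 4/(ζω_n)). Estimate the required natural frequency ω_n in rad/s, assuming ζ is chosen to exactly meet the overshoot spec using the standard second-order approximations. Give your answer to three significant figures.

Inverting the overshoot relation: ζ = |ln 0.530|/√(π² + ln²0.530) = 0.198.
Then ω_n = 4/(ζ t_s) = 4/(0.198 × 0.121) = 167 rad/s.

ω_n ≈ 167 rad/s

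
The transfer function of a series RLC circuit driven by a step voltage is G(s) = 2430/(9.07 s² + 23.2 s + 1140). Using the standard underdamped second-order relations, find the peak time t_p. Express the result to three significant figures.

t_p ≈ 0.282 s

Dividing through by 9.07: denominator becomes s² + 2.558 s + 125.7.
So ω_n = √125.7 = 11.2 rad/s and ζ = 2.558/(2·11.2) = 0.114.
The damped frequency ω_d = ω_n√(1−ζ²) = 11.1 rad/s. t_p = π/ω_d = 0.282 s.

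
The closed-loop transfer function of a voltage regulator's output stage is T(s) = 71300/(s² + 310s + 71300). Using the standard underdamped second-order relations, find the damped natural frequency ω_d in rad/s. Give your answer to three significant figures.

ω_d ≈ 217 rad/s

Comparing the denominator to s² + 2ζω_n s + ω_n²: ω_n = √71300 = 267 rad/s, and 2ζω_n = 310 so ζ = 310/(2·267) = 0.580.
ω_d = 267·√(1 − 0.580²) = 217 rad/s.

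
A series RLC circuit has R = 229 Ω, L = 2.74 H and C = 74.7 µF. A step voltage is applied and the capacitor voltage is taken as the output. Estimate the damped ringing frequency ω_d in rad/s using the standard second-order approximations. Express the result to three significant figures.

For a series RLC circuit (capacitor voltage as output), ω_n = 1/√(LC) = 1/√(2.74 H · 74.7 µF) = 69.9 rad/s.
ζ = (R/2)·√(C/L) = (229/2)·√(74.7 µF/2.74 H) = 0.598.
ω_d = ω_n√(1−ζ²) = 56.0 rad/s.

ω_d ≈ 56.0 rad/s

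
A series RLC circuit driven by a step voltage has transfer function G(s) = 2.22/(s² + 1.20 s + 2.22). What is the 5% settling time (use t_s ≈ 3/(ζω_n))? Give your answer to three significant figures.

t_s ≈ 5.00 s

Matching coefficients with s² + 2ζω_n s + ω_n² gives ω_n² = 2.22 ⇒ ω_n = 1.49 rad/s, and ζ = 1.20/(2ω_n) = 0.403.
t_s ≈ 3/(ζω_n) = 3/(0.403·1.49) = 5.00 s.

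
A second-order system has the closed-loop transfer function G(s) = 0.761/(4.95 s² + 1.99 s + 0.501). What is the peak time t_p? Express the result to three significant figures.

Dividing through by 4.95: denominator becomes s² + 0.4020 s + 0.1012.
So ω_n = √0.1012 = 0.318 rad/s and ζ = 0.4020/(2·0.318) = 0.632.
ω_d = 0.318·√(1 − 0.632²) = 0.247 rad/s. t_p = π/ω_d = 12.7 s.

t_p ≈ 12.7 s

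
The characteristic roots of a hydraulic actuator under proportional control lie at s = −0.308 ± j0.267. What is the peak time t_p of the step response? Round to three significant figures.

t_p ≈ 11.8 s

t_p = π/ω_d with ω_d = 0.267 (the imaginary part), so t_p = 11.8 s.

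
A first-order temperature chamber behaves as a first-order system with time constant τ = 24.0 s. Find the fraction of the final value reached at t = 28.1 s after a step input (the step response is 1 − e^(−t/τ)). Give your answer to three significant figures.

y(t)/y_∞ = 1 − e^(−t/τ) = 1 − e^(−28.1/24.0) = 1 − e^(−1.17) = 0.690.

y/y_∞ ≈ 0.690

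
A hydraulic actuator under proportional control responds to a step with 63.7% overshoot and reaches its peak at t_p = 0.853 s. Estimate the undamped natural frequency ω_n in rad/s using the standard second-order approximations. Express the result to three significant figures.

ω_n ≈ 3.72 rad/s

ζ from %OS: ζ = |ln 0.637|/√(π²+ln²0.637) = 0.142.
t_p = π/ω_d ⇒ ω_d = 3.68 rad/s; then ω_n = ω_d/√(1−ζ²) = 3.72 rad/s.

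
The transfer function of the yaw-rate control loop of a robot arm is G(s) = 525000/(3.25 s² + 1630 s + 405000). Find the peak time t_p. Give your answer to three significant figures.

t_p ≈ 0.0126 s

Dividing through by 3.25: denominator becomes s² + 501.5 s + 124600.
So ω_n = √124600 = 353 rad/s and ζ = 501.5/(2·353) = 0.710.
ω_d = ω_n√(1−ζ²) = 248 rad/s. t_p = π/ω_d = 0.0126 s.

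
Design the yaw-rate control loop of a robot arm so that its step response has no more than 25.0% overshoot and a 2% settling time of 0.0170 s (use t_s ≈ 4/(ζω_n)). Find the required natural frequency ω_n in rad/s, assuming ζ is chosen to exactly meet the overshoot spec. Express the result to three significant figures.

ω_n ≈ 583 rad/s

ζ = −ln(OS)/√(π² + (ln OS)²). With OS = 0.250, ln OS = −1.386 and ζ = 1.386/3.434 = 0.404.
From t_s ≈ 4/(ζω_n): ω_n = 4/(ζ·t_s) = 4/(0.404·0.0170) = 583 rad/s.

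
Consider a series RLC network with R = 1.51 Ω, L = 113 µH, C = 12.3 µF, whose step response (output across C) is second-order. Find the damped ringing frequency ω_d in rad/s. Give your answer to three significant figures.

ω_d ≈ 26000 rad/s

For a series RLC circuit (capacitor voltage as output), ω_n = 1/√(LC) = 1/√(113 µH · 12.3 µF) = 26800 rad/s.
ζ = (R/2)·√(C/L) = (1.51/2)·√(12.3 µF/113 µH) = 0.249.
ω_d = ω_n√(1−ζ²) = 26000 rad/s.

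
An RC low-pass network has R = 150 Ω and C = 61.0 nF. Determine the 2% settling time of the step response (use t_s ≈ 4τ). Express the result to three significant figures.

τ = RC = 150 × 61.0 nF = 0.00000915 s.
t_s ≈ 4τ = 0.0000366 s.

t_s ≈ 0.0000366 s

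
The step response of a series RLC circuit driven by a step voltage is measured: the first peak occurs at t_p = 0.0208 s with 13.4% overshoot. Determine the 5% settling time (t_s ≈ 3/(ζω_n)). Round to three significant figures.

t_s ≈ 0.0310 s

The overshoot fixes ζ = −ln(OS)/√(π²+ln²(OS)) = 0.539.
From t_p = π/ω_d, ω_d = π/0.0208 = 151 rad/s, so ω_n = ω_d/√(1−ζ²) = 179 rad/s.
t_s ≈ 3/(ζω_n) = 3/(0.539·179) = 0.0310 s.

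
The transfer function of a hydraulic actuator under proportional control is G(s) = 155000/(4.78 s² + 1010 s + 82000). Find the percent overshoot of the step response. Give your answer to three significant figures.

%OS ≈ 1.37%

Dividing through by 4.78: denominator becomes s² + 211.3 s + 17150.
So ω_n = √17150 = 131 rad/s and ζ = 211.3/(2·131) = 0.807.
%OS = 100 e^{−πζ/√(1−ζ²)} with ζ = 0.807 gives 1.37%.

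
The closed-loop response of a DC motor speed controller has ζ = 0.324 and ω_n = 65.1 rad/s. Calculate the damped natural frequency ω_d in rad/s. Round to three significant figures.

ω_d ≈ 61.6 rad/s

ω_d = ω_n√(1−ζ²) = 65.1·√0.895 = 61.6 rad/s.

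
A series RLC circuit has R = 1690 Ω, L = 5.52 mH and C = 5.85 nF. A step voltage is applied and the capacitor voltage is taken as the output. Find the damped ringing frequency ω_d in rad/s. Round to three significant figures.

ω_d ≈ 86800 rad/s

For a series RLC circuit (capacitor voltage as output), ω_n = 1/√(LC) = 1/√(5.52 mH · 5.85 nF) = 176000 rad/s.
ζ = (R/2)·√(C/L) = (1690/2)·√(5.85 nF/5.52 mH) = 0.870.
The damped frequency ω_d = ω_n√(1−ζ²) = 86800 rad/s.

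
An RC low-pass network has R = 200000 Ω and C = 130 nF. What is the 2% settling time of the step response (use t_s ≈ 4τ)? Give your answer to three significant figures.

τ = RC = 200000 × 130 nF = 0.0260 s.
t_s ≈ 4τ = 0.104 s.

t_s ≈ 0.104 s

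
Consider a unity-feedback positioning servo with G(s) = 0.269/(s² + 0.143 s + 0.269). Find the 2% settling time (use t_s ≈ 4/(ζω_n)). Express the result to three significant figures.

t_s ≈ 55.9 s

ω_n = √0.269 = 0.519 rad/s; ζ = 0.143/(2·0.519) = 0.138.
t_s ≈ 4/(ζω_n) = 4/(0.138·0.519) = 55.9 s.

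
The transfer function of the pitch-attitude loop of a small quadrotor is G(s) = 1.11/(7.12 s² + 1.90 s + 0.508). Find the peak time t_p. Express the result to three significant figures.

Dividing through by 7.12: denominator becomes s² + 0.2669 s + 0.07135.
So ω_n = √0.07135 = 0.267 rad/s and ζ = 0.2669/(2·0.267) = 0.500.
The damped frequency ω_d = ω_n√(1−ζ²) = 0.231 rad/s. t_p = π/ω_d = 13.6 s.

t_p ≈ 13.6 s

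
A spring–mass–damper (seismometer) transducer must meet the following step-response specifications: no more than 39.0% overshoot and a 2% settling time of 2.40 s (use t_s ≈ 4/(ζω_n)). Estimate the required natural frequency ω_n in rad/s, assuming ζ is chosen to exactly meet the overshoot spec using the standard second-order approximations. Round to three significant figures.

ω_n ≈ 5.81 rad/s

From %OS = 100·exp(−πζ/√(1−ζ²)), invert to get ζ = −ln(OS)/√(π² + ln²(OS)) with OS = 0.390.
−ln 0.390 = 0.9416, so ζ = 0.9416/√(π² + 0.8866) = 0.287.
Then ω_n = 4/(ζ t_s) = 4/(0.287 × 2.40) = 5.81 rad/s.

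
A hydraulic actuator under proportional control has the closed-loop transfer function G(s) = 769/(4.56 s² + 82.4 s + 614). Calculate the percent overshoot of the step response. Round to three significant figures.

Dividing through by 4.56: denominator becomes s² + 18.07 s + 134.6.
So ω_n = √134.6 = 11.6 rad/s and ζ = 18.07/(2·11.6) = 0.779.
%OS = 100 e^{−πζ/√(1−ζ²)} with ζ = 0.779 gives 2.03%.

%OS ≈ 2.03%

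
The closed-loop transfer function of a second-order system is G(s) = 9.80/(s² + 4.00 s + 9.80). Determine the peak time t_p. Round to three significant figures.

t_p ≈ 1.30 s

Matching coefficients with s² + 2ζω_n s + ω_n² gives ω_n² = 9.80 ⇒ ω_n = 3.13 rad/s, and ζ = 4.00/(2ω_n) = 0.639.
ω_d = 3.13·√(1 − 0.639²) = 2.41 rad/s. Then t_p = π/ω_d = 1.30 s.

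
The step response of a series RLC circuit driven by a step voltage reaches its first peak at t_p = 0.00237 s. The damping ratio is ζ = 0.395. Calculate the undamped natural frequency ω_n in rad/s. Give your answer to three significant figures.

Peak time t_p = π/ω_d, so ω_d = π/t_p = π/0.00237 = 1330 rad/s.
ω_n = ω_d/√(1−ζ²) = 1330/√0.844 = 1440 rad/s.

ω_n ≈ 1440 rad/s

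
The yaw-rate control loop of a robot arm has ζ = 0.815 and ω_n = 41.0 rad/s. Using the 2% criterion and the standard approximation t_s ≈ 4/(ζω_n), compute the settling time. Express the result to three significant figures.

t_s ≈ 0.120 s

t_s ≈ 4/(ζω_n) = 4/(0.815 × 41.0) = 0.120 s.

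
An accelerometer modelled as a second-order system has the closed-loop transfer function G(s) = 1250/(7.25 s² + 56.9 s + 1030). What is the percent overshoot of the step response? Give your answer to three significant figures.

%OS ≈ 33.4%

Dividing through by 7.25: denominator becomes s² + 7.848 s + 142.1.
So ω_n = √142.1 = 11.9 rad/s and ζ = 7.848/(2·11.9) = 0.329.
Overshoot: exp(−π·0.329/√(1−0.329²)) = 0.334, i.e. 33.4%.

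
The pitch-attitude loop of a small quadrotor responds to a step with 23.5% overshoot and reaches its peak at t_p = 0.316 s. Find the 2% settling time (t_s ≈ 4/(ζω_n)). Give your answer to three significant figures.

t_s ≈ 0.873 s

From the overshoot, ζ = −ln(OS)/√(π²+ln²(OS)) = 0.419.
From t_p = π/ω_d, ω_d = π/0.316 = 9.94 rad/s, so ω_n = ω_d/√(1−ζ²) = 10.9 rad/s.
t_s ≈ 4/(ζω_n) = 4/(0.419·10.9) = 0.873 s.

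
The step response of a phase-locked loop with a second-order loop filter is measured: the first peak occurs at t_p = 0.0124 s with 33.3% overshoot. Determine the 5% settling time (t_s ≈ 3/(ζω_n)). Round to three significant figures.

t_s ≈ 0.0338 s

ζ from %OS: ζ = |ln 0.333|/√(π²+ln²0.333) = 0.330.
From t_p = π/ω_d, ω_d = π/0.0124 = 253 rad/s, so ω_n = ω_d/√(1−ζ²) = 268 rad/s.
t_s ≈ 3/(ζω_n) = 3/(0.330·268) = 0.0338 s.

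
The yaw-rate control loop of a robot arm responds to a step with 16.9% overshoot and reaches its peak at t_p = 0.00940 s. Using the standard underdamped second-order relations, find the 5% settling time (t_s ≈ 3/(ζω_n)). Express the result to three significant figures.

t_s ≈ 0.0159 s

The overshoot fixes ζ = −ln(OS)/√(π²+ln²(OS)) = 0.493.
From t_p = π/ω_d, ω_d = π/0.00940 = 334 rad/s, so ω_n = ω_d/√(1−ζ²) = 384 rad/s.
t_s ≈ 3/(ζω_n) = 3/(0.493·384) = 0.0159 s.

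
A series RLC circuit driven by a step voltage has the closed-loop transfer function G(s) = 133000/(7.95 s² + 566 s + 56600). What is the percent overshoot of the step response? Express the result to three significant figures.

Dividing through by 7.95: denominator becomes s² + 71.19 s + 7119.
So ω_n = √7119 = 84.4 rad/s and ζ = 71.19/(2·84.4) = 0.422.
%OS = 100 e^{−πζ/√(1−ζ²)} with ζ = 0.422 gives 23.2%.

%OS ≈ 23.2%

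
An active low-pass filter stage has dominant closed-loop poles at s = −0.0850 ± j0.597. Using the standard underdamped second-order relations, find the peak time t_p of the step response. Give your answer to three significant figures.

t_p ≈ 5.26 s

t_p = π/ω_d with ω_d = 0.597 (the imaginary part), so t_p = 5.26 s.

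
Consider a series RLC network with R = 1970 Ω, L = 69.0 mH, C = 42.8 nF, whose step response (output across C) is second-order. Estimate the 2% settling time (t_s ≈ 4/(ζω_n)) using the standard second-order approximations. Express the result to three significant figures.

For a series RLC circuit (capacitor voltage as output), ω_n = 1/√(LC) = 1/√(69.0 mH · 42.8 nF) = 18400 rad/s.
ζ = (R/2)·√(C/L) = (1970/2)·√(42.8 nF/69.0 mH) = 0.776.
t_s ≈ 4/(ζω_n) = 0.000280 s.

t_s ≈ 0.000280 s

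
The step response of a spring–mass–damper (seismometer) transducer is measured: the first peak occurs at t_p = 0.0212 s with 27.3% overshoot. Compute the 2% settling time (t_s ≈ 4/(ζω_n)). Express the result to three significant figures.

From the overshoot, ζ = −ln(OS)/√(π²+ln²(OS)) = 0.382.
t_p = π/ω_d ⇒ ω_d = 148 rad/s; then ω_n = ω_d/√(1−ζ²) = 160 rad/s.
t_s ≈ 4/(ζω_n) = 4/(0.382·160) = 0.0653 s.

t_s ≈ 0.0653 s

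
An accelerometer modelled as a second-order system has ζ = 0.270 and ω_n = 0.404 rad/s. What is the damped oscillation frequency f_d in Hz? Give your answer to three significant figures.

f_d ≈ 0.0619 Hz

ω_d = ω_n√(1−ζ²) = 0.404·√0.927 = 0.389 rad/s.
f_d = ω_d/(2π) = 0.0619 Hz.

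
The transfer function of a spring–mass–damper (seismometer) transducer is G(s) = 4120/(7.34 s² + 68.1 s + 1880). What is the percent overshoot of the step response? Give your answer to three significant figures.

%OS ≈ 38.6%

Dividing through by 7.34: denominator becomes s² + 9.278 s + 256.1.
So ω_n = √256.1 = 16.0 rad/s and ζ = 9.278/(2·16.0) = 0.290.
%OS = 100 e^{−πζ/√(1−ζ²)} with ζ = 0.290 gives 38.6%.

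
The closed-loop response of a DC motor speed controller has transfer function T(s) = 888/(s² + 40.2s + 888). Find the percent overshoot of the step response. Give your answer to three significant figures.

Matching coefficients with s² + 2ζω_n s + ω_n² gives ω_n² = 888 ⇒ ω_n = 29.8 rad/s, and ζ = 40.2/(2ω_n) = 0.675.
%OS = 100·exp(−πζ/√(1−ζ²)) = 5.67%.

%OS ≈ 5.67%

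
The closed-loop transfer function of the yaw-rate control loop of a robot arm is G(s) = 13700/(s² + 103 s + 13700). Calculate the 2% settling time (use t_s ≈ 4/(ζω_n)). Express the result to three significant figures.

t_s ≈ 0.0777 s

Matching coefficients with s² + 2ζω_n s + ω_n² gives ω_n² = 13700 ⇒ ω_n = 117 rad/s, and ζ = 103/(2ω_n) = 0.440.
t_s ≈ 4/(ζω_n) = 4/(0.440·117) = 0.0777 s.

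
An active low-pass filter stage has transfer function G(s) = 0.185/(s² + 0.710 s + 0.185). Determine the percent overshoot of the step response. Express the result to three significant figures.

Comparing the denominator to s² + 2ζω_n s + ω_n²: ω_n = √0.185 = 0.430 rad/s, and 2ζω_n = 0.710 so ζ = 0.710/(2·0.430) = 0.825.
%OS = 100 e^{−πζ/√(1−ζ²)} with ζ = 0.825 gives 1.01%.

%OS ≈ 1.01%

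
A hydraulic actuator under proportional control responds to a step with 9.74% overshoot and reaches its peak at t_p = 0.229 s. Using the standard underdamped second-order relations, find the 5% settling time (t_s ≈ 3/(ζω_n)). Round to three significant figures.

t_s ≈ 0.295 s

From the overshoot, ζ = −ln(OS)/√(π²+ln²(OS)) = 0.596.
From t_p = π/ω_d, ω_d = π/0.229 = 13.7 rad/s, so ω_n = ω_d/√(1−ζ²) = 17.1 rad/s.
t_s ≈ 3/(ζω_n) = 3/(0.596·17.1) = 0.295 s.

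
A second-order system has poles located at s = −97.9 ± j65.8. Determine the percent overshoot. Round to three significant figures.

|pole| = ω_n = √(97.9² + 65.8²) = 118 rad/s; ζ = cos θ = σ/ω_n = 0.830.
%OS = 100 e^{−πζ/√(1−ζ²)} with ζ = 0.830 gives 0.933%.

%OS ≈ 0.933%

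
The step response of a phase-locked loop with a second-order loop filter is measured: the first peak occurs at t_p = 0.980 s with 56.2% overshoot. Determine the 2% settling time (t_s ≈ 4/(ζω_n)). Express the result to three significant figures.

From the overshoot, ζ = −ln(OS)/√(π²+ln²(OS)) = 0.180.
From t_p = π/ω_d, ω_d = π/0.980 = 3.21 rad/s, so ω_n = ω_d/√(1−ζ²) = 3.26 rad/s.
t_s ≈ 4/(ζω_n) = 4/(0.180·3.26) = 6.80 s.

t_s ≈ 6.80 s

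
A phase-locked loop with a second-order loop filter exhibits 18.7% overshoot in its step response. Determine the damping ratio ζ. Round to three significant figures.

From %OS = 100·exp(−πζ/√(1−ζ²)), invert to get ζ = −ln(OS)/√(π² + ln²(OS)) with OS = 0.187.
−ln 0.187 = 1.677, so ζ = 1.677/√(π² + 2.811) = 0.471.

ζ ≈ 0.471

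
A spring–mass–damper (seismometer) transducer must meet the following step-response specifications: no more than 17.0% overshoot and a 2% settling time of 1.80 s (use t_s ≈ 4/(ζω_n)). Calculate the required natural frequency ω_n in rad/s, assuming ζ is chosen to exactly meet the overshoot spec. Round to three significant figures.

ω_n ≈ 4.52 rad/s

ζ = −ln(OS)/√(π² + (ln OS)²). With OS = 0.170, ln OS = −1.772 and ζ = 1.772/3.607 = 0.491.
From t_s ≈ 4/(ζω_n): ω_n = 4/(ζ·t_s) = 4/(0.491·1.80) = 4.52 rad/s.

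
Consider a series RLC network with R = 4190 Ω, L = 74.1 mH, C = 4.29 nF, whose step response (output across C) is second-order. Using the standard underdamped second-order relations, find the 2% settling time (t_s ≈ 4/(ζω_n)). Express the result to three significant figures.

For a series RLC circuit (capacitor voltage as output), ω_n = 1/√(LC) = 1/√(74.1 mH · 4.29 nF) = 56100 rad/s.
ζ = (R/2)·√(C/L) = (4190/2)·√(4.29 nF/74.1 mH) = 0.504.
t_s ≈ 4/(ζω_n) = 0.000141 s.

t_s ≈ 0.000141 s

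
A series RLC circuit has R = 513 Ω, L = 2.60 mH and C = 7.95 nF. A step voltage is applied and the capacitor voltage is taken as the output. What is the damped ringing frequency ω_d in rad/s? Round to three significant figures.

ω_d ≈ 197000 rad/s

For a series RLC circuit (capacitor voltage as output), ω_n = 1/√(LC) = 1/√(2.60 mH · 7.95 nF) = 220000 rad/s.
ζ = (R/2)·√(C/L) = (513/2)·√(7.95 nF/2.60 mH) = 0.449.
ω_d = ω_n√(1−ζ²) = 197000 rad/s.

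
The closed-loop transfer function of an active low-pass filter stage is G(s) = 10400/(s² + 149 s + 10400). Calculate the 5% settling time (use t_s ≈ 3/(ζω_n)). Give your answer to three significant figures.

t_s ≈ 0.0403 s

Matching coefficients with s² + 2ζω_n s + ω_n² gives ω_n² = 10400 ⇒ ω_n = 102 rad/s, and ζ = 149/(2ω_n) = 0.731.
t_s ≈ 3/(ζω_n) = 3/(0.731·102) = 0.0403 s.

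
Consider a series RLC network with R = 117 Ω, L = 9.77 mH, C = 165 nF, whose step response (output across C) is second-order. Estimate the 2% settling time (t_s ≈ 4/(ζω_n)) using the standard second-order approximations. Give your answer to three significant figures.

t_s ≈ 0.000668 s

For a series RLC circuit (capacitor voltage as output), ω_n = 1/√(LC) = 1/√(9.77 mH · 165 nF) = 24900 rad/s.
ζ = (R/2)·√(C/L) = (117/2)·√(165 nF/9.77 mH) = 0.240.
t_s ≈ 4/(ζω_n) = 0.000668 s.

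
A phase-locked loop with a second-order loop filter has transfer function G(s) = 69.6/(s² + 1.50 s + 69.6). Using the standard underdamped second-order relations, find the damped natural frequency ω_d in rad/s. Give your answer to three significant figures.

Comparing the denominator to s² + 2ζω_n s + ω_n²: ω_n = √69.6 = 8.34 rad/s, and 2ζω_n = 1.50 so ζ = 1.50/(2·8.34) = 0.0899.
ω_d = 8.34·√(1 − 0.0899²) = 8.31 rad/s.

ω_d ≈ 8.31 rad/s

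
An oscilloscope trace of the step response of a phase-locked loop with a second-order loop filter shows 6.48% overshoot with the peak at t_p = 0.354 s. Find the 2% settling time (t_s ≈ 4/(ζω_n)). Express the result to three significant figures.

t_s ≈ 0.517 s

The overshoot fixes ζ = −ln(OS)/√(π²+ln²(OS)) = 0.657.
t_p = π/ω_d ⇒ ω_d = 8.87 rad/s; then ω_n = ω_d/√(1−ζ²) = 11.8 rad/s.
t_s ≈ 4/(ζω_n) = 4/(0.657·11.8) = 0.517 s.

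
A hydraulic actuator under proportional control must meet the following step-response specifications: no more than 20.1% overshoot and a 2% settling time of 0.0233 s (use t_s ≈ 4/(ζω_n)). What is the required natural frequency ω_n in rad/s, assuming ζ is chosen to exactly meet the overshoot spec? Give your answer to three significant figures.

ω_n ≈ 377 rad/s

From %OS = 100·exp(−πζ/√(1−ζ²)), invert to get ζ = −ln(OS)/√(π² + ln²(OS)) with OS = 0.201.
−ln 0.201 = 1.604, so ζ = 1.604/√(π² + 2.574) = 0.455.
From t_s ≈ 4/(ζω_n): ω_n = 4/(ζ·t_s) = 4/(0.455·0.0233) = 377 rad/s.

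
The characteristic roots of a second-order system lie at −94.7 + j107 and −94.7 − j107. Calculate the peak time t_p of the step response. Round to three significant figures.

t_p = π/ω_d with ω_d = 107 (the imaginary part), so t_p = 0.0294 s.

t_p ≈ 0.0294 s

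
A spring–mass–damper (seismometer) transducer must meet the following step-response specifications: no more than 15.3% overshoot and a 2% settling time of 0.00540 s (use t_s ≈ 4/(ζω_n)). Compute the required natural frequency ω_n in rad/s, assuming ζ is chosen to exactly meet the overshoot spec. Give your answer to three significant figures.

ω_n ≈ 1440 rad/s

ζ = −ln(OS)/√(π² + (ln OS)²). With OS = 0.153, ln OS = −1.877 and ζ = 1.877/3.660 = 0.513.
From t_s ≈ 4/(ζω_n): ω_n = 4/(ζ·t_s) = 4/(0.513·0.00540) = 1440 rad/s.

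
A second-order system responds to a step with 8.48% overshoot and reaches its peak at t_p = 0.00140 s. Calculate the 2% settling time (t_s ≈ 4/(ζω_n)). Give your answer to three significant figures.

ζ from %OS: ζ = |ln 0.0848|/√(π²+ln²0.0848) = 0.618.
From t_p = π/ω_d, ω_d = π/0.00140 = 2240 rad/s, so ω_n = ω_d/√(1−ζ²) = 2850 rad/s.
t_s ≈ 4/(ζω_n) = 4/(0.618·2850) = 0.00227 s.

t_s ≈ 0.00227 s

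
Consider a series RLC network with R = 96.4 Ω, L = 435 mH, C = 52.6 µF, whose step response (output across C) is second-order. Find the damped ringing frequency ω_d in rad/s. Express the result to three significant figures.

ω_d ≈ 177 rad/s

For a series RLC circuit (capacitor voltage as output), ω_n = 1/√(LC) = 1/√(435 mH · 52.6 µF) = 209 rad/s.
ζ = (R/2)·√(C/L) = (96.4/2)·√(52.6 µF/435 mH) = 0.530.
ω_d = ω_n√(1−ζ²) = 177 rad/s.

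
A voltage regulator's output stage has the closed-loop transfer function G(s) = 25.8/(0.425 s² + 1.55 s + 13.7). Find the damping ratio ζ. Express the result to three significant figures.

ζ ≈ 0.321

Dividing through by 0.425: denominator becomes s² + 3.647 s + 32.24.
So ω_n = √32.24 = 5.68 rad/s and ζ = 3.647/(2·5.68) = 0.321.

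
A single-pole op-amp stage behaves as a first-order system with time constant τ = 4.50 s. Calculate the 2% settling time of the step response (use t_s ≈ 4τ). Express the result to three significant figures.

t_s ≈ 18.0 s

t_s ≈ 4τ = 18.0 s.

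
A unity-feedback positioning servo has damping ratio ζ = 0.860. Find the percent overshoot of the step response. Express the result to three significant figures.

%OS ≈ 0.502%

For an underdamped second-order system, %OS = 100·exp(−πζ/√(1−ζ²)).
πζ/√(1−ζ²) = π·0.860/√(1−0.740) = 5.295, so %OS = 100·e^(−5.295) = 0.502%.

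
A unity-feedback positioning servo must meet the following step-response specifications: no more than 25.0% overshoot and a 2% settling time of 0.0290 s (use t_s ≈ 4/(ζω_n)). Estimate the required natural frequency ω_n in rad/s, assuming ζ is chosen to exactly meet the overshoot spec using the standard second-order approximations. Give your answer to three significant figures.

ω_n ≈ 342 rad/s

Inverting the overshoot relation: ζ = |ln 0.250|/√(π² + ln²0.250) = 0.404.
Then ω_n = 4/(ζ t_s) = 4/(0.404 × 0.0290) = 342 rad/s.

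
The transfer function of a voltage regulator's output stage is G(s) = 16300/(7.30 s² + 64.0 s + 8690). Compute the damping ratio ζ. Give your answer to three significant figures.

Dividing through by 7.30: denominator becomes s² + 8.767 s + 1190.
So ω_n = √1190 = 34.5 rad/s and ζ = 8.767/(2·34.5) = 0.127.

ζ ≈ 0.127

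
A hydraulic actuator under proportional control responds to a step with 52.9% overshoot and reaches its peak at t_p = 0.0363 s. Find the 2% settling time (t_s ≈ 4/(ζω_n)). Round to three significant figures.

ζ from %OS: ζ = |ln 0.529|/√(π²+ln²0.529) = 0.199.
From t_p = π/ω_d, ω_d = π/0.0363 = 86.5 rad/s, so ω_n = ω_d/√(1−ζ²) = 88.3 rad/s.
t_s ≈ 4/(ζω_n) = 4/(0.199·88.3) = 0.228 s.

t_s ≈ 0.228 s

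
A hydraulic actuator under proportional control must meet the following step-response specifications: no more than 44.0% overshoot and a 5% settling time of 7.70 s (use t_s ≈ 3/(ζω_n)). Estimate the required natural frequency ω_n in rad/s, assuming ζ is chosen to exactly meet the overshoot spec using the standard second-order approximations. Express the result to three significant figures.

Inverting the overshoot relation: ζ = |ln 0.440|/√(π² + ln²0.440) = 0.253.
From t_s ≈ 3/(ζω_n): ω_n = 3/(ζ·t_s) = 3/(0.253·7.70) = 1.54 rad/s.

ω_n ≈ 1.54 rad/s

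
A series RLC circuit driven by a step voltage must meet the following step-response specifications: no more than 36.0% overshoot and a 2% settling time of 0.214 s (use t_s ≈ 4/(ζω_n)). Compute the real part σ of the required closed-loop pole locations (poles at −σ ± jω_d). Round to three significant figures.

σ ≈ 18.7

The settling-time spec alone fixes σ = ζω_n = 4/t_s = 4/0.214 = 18.7.
(Overshoot then fixes ζ = 0.309 and hence ω_d = σ·√(1−ζ²)/ζ = 57.5 rad/s.)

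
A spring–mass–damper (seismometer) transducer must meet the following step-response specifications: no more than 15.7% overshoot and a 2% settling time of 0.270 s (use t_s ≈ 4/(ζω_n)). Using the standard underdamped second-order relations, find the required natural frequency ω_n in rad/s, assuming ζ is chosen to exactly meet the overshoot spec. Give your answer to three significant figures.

ω_n ≈ 29.2 rad/s

ζ = −ln(OS)/√(π² + (ln OS)²). With OS = 0.157, ln OS = −1.852 and ζ = 1.852/3.647 = 0.508.
Then ω_n = 4/(ζ t_s) = 4/(0.508 × 0.270) = 29.2 rad/s.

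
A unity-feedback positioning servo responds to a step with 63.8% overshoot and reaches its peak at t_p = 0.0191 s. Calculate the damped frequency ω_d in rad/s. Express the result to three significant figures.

ω_d ≈ 164 rad/s

t_p = π/ω_d, so ω_d = π/0.0191 = 164 rad/s.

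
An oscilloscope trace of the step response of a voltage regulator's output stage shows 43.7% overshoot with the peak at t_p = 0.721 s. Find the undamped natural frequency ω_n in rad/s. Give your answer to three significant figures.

From the overshoot, ζ = −ln(OS)/√(π²+ln²(OS)) = 0.255.
t_p = π/ω_d ⇒ ω_d = 4.36 rad/s; then ω_n = ω_d/√(1−ζ²) = 4.51 rad/s.

ω_n ≈ 4.51 rad/s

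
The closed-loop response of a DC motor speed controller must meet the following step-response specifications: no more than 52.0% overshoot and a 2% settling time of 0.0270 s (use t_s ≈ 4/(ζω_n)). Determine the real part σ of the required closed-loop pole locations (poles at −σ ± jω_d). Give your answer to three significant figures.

σ ≈ 148

The settling-time spec alone fixes σ = ζω_n = 4/t_s = 4/0.0270 = 148.
(Overshoot then fixes ζ = 0.204 and hence ω_d = σ·√(1−ζ²)/ζ = 712 rad/s.)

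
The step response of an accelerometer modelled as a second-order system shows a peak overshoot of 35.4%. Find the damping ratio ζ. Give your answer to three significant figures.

ζ = −ln(OS)/√(π² + (ln OS)²). With OS = 0.354, ln OS = −1.038 and ζ = 1.038/3.309 = 0.314.

ζ ≈ 0.314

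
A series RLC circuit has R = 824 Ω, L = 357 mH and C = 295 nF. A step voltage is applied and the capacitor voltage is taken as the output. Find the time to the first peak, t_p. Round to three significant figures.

t_p ≈ 0.00110 s

For a series RLC circuit (capacitor voltage as output), ω_n = 1/√(LC) = 1/√(357 mH · 295 nF) = 3080 rad/s.
ζ = (R/2)·√(C/L) = (824/2)·√(295 nF/357 mH) = 0.375.
The damped frequency ω_d = ω_n√(1−ζ²) = 2860 rad/s. t_p = π/ω_d = 0.00110 s.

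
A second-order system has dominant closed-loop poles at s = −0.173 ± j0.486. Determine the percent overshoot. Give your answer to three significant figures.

%OS ≈ 32.7%

|pole| = ω_n = √(0.173² + 0.486²) = 0.516 rad/s; ζ = cos θ = σ/ω_n = 0.335.
%OS = 100 e^{−πζ/√(1−ζ²)} with ζ = 0.335 gives 32.7%.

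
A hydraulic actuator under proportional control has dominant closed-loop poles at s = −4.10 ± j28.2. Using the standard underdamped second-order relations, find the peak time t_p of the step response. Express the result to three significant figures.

t_p ≈ 0.111 s

t_p = π/ω_d with ω_d = 28.2 (the imaginary part), so t_p = 0.111 s.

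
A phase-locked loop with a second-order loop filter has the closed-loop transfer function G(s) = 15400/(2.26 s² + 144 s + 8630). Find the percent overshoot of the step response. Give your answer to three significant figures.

%OS ≈ 15.1%

Dividing through by 2.26: denominator becomes s² + 63.72 s + 3819.
So ω_n = √3819 = 61.8 rad/s and ζ = 63.72/(2·61.8) = 0.516.
Overshoot: exp(−π·0.516/√(1−0.516²)) = 0.151, i.e. 15.1%.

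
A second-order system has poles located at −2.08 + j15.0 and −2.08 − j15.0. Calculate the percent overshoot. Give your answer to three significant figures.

%OS ≈ 64.7%

With σ = 2.08, ω_d = 15.0: ω_n = √(σ²+ω_d²) = 15.1 rad/s, ζ = σ/ω_n = 0.137.
Overshoot: exp(−π·0.137/√(1−0.137²)) = 0.647, i.e. 64.7%.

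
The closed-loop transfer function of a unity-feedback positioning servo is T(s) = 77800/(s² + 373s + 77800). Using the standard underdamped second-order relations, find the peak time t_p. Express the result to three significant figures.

ω_n = √77800 = 279 rad/s; ζ = 373/(2·279) = 0.669.
ω_d = ω_n√(1−ζ²) = 207 rad/s. Then t_p = π/ω_d = 0.0151 s.

t_p ≈ 0.0151 s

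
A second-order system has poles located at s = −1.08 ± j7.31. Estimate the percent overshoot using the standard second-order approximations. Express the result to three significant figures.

%OS ≈ 62.9%

|pole| = ω_n = √(1.08² + 7.31²) = 7.39 rad/s; ζ = cos θ = σ/ω_n = 0.146.
Overshoot: exp(−π·0.146/√(1−0.146²)) = 0.629, i.e. 62.9%.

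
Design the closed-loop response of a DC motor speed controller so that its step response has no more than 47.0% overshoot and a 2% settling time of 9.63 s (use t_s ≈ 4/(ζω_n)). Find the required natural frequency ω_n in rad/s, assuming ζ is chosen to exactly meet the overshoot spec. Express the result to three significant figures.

Inverting the overshoot relation: ζ = |ln 0.470|/√(π² + ln²0.470) = 0.234.
Then ω_n = 4/(ζ t_s) = 4/(0.234 × 9.63) = 1.78 rad/s.

ω_n ≈ 1.78 rad/s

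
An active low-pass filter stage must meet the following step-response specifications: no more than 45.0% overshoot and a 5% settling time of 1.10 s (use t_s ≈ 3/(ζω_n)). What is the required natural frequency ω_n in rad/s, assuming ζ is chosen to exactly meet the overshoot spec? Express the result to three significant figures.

ω_n ≈ 11.1 rad/s

ζ = −ln(OS)/√(π² + (ln OS)²). With OS = 0.450, ln OS = −0.7985 and ζ = 0.7985/3.241 = 0.246.
Then ω_n = 3/(ζ t_s) = 3/(0.246 × 1.10) = 11.1 rad/s.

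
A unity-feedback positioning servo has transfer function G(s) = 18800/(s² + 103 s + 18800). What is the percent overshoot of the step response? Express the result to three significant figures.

Matching coefficients with s² + 2ζω_n s + ω_n² gives ω_n² = 18800 ⇒ ω_n = 137 rad/s, and ζ = 103/(2ω_n) = 0.376.
%OS = 100·exp(−πζ/√(1−ζ²)) = 28.0%.

%OS ≈ 28.0%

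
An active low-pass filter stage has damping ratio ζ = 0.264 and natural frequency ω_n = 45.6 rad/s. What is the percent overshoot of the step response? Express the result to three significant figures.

%OS ≈ 42.3%

For an underdamped second-order system, %OS = 100·exp(−πζ/√(1−ζ²)).
πζ/√(1−ζ²) = π·0.264/√(1−0.0697) = 0.8599, so %OS = 100·e^(−0.8599) = 42.3%.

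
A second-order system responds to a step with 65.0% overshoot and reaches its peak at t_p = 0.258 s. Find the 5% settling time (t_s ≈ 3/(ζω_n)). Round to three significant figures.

t_s ≈ 1.80 s

ζ from %OS: ζ = |ln 0.650|/√(π²+ln²0.650) = 0.136.
From t_p = π/ω_d, ω_d = π/0.258 = 12.2 rad/s, so ω_n = ω_d/√(1−ζ²) = 12.3 rad/s.
t_s ≈ 3/(ζω_n) = 3/(0.136·12.3) = 1.80 s.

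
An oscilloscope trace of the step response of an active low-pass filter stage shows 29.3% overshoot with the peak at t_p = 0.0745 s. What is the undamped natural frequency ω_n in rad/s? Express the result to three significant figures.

The overshoot fixes ζ = −ln(OS)/√(π²+ln²(OS)) = 0.364.
From t_p = π/ω_d, ω_d = π/0.0745 = 42.2 rad/s, so ω_n = ω_d/√(1−ζ²) = 45.3 rad/s.

ω_n ≈ 45.3 rad/s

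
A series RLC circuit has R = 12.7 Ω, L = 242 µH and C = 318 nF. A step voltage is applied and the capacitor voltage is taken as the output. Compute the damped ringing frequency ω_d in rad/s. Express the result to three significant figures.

For a series RLC circuit (capacitor voltage as output), ω_n = 1/√(LC) = 1/√(242 µH · 318 nF) = 114000 rad/s.
ζ = (R/2)·√(C/L) = (12.7/2)·√(318 nF/242 µH) = 0.230.
The damped frequency ω_d = ω_n√(1−ζ²) = 111000 rad/s.

ω_d ≈ 111000 rad/s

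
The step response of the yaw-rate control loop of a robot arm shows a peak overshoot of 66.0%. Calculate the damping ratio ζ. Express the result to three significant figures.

ζ ≈ 0.131

Inverting the overshoot relation: ζ = |ln 0.660|/√(π² + ln²0.660) = 0.131.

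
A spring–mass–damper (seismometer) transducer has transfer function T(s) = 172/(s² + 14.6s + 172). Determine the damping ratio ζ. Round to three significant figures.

Comparing the denominator to s² + 2ζω_n s + ω_n²: ω_n = √172 = 13.1 rad/s, and 2ζω_n = 14.6 so ζ = 14.6/(2·13.1) = 0.557.

ζ ≈ 0.557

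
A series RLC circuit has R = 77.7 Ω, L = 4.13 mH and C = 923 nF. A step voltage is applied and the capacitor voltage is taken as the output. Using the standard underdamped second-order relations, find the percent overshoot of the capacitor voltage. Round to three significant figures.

For a series RLC circuit (capacitor voltage as output), ω_n = 1/√(LC) = 1/√(4.13 mH · 923 nF) = 16200 rad/s.
ζ = (R/2)·√(C/L) = (77.7/2)·√(923 nF/4.13 mH) = 0.581.
%OS = 100 e^{−πζ/√(1−ζ²)} with ζ = 0.581 gives 10.6%.

%OS ≈ 10.6%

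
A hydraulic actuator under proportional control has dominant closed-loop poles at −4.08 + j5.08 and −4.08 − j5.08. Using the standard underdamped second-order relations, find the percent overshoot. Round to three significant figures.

%OS ≈ 8.02%

With σ = 4.08, ω_d = 5.08: ω_n = √(σ²+ω_d²) = 6.52 rad/s, ζ = σ/ω_n = 0.626.
%OS = 100·exp(−πζ/√(1−ζ²)) = 8.02%.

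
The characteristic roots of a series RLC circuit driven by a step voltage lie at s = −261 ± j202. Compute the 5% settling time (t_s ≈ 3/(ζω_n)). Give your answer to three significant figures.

For poles at −σ ± jω_d, ζω_n = σ = 261, so t_s ≈ 3/σ = 0.0115 s.

t_s ≈ 0.0115 s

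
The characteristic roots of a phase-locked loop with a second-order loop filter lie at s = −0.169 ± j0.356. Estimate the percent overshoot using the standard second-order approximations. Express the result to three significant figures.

%OS ≈ 22.5%

The poles are at −σ ± jω_d with σ = 0.169 and ω_d = 0.356, so ω_n = √(σ²+ω_d²) = 0.394 rad/s and ζ = σ/ω_n = 0.429.
Overshoot: exp(−π·0.429/√(1−0.429²)) = 0.225, i.e. 22.5%.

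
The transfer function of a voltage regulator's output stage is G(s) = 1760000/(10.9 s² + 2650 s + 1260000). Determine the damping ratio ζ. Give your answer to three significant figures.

Dividing through by 10.9: denominator becomes s² + 243.1 s + 115600.
So ω_n = √115600 = 340 rad/s and ζ = 243.1/(2·340) = 0.358.

ζ ≈ 0.358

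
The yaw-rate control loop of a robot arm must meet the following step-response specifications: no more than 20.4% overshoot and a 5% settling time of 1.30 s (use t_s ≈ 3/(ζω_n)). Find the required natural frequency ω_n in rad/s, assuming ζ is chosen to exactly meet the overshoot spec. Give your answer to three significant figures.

From %OS = 100·exp(−πζ/√(1−ζ²)), invert to get ζ = −ln(OS)/√(π² + ln²(OS)) with OS = 0.204.
−ln 0.204 = 1.590, so ζ = 1.590/√(π² + 2.527) = 0.451.
Then ω_n = 3/(ζ t_s) = 3/(0.451 × 1.30) = 5.11 rad/s.

ω_n ≈ 5.11 rad/s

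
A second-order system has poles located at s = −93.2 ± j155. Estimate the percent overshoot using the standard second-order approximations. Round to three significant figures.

%OS ≈ 15.1%

With σ = 93.2, ω_d = 155: ω_n = √(σ²+ω_d²) = 181 rad/s, ζ = σ/ω_n = 0.515.
Overshoot: exp(−π·0.515/√(1−0.515²)) = 0.151, i.e. 15.1%.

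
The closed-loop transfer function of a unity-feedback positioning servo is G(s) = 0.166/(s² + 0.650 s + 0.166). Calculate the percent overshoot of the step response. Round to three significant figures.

%OS ≈ 1.57%

Matching coefficients with s² + 2ζω_n s + ω_n² gives ω_n² = 0.166 ⇒ ω_n = 0.407 rad/s, and ζ = 0.650/(2ω_n) = 0.798.
%OS = 100 e^{−πζ/√(1−ζ²)} with ζ = 0.798 gives 1.57%.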